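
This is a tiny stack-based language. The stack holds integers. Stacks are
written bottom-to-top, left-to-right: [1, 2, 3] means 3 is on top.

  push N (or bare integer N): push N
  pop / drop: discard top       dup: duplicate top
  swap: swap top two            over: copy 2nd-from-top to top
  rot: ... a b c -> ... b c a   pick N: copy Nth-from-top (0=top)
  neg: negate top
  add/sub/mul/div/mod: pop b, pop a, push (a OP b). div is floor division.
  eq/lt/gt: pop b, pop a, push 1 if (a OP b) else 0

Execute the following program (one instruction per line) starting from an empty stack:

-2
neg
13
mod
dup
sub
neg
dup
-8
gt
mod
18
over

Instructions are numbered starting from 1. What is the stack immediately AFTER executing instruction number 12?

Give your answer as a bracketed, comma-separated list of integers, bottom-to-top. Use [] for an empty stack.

Answer: [0, 18]

Derivation:
Step 1 ('-2'): [-2]
Step 2 ('neg'): [2]
Step 3 ('13'): [2, 13]
Step 4 ('mod'): [2]
Step 5 ('dup'): [2, 2]
Step 6 ('sub'): [0]
Step 7 ('neg'): [0]
Step 8 ('dup'): [0, 0]
Step 9 ('-8'): [0, 0, -8]
Step 10 ('gt'): [0, 1]
Step 11 ('mod'): [0]
Step 12 ('18'): [0, 18]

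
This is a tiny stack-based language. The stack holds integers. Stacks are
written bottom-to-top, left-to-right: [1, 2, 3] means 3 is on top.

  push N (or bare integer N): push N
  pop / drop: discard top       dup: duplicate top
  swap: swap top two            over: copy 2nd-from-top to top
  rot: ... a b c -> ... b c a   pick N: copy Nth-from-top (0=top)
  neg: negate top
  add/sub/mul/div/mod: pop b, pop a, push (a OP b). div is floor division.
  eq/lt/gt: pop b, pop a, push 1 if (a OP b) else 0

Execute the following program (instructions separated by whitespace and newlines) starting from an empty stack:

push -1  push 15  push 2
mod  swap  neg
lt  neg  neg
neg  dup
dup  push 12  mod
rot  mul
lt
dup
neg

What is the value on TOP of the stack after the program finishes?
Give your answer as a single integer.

After 'push -1': [-1]
After 'push 15': [-1, 15]
After 'push 2': [-1, 15, 2]
After 'mod': [-1, 1]
After 'swap': [1, -1]
After 'neg': [1, 1]
After 'lt': [0]
After 'neg': [0]
After 'neg': [0]
After 'neg': [0]
After 'dup': [0, 0]
After 'dup': [0, 0, 0]
After 'push 12': [0, 0, 0, 12]
After 'mod': [0, 0, 0]
After 'rot': [0, 0, 0]
After 'mul': [0, 0]
After 'lt': [0]
After 'dup': [0, 0]
After 'neg': [0, 0]

Answer: 0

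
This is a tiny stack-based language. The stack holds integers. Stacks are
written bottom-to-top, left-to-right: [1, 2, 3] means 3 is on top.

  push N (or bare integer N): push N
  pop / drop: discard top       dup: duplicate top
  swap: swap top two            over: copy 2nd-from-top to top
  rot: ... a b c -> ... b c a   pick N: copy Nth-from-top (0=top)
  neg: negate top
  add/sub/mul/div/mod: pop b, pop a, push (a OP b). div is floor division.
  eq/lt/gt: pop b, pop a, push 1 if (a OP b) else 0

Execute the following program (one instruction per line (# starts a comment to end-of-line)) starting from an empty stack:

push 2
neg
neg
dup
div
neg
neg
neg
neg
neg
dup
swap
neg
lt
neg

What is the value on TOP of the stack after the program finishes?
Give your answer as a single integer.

After 'push 2': [2]
After 'neg': [-2]
After 'neg': [2]
After 'dup': [2, 2]
After 'div': [1]
After 'neg': [-1]
After 'neg': [1]
After 'neg': [-1]
After 'neg': [1]
After 'neg': [-1]
After 'dup': [-1, -1]
After 'swap': [-1, -1]
After 'neg': [-1, 1]
After 'lt': [1]
After 'neg': [-1]

Answer: -1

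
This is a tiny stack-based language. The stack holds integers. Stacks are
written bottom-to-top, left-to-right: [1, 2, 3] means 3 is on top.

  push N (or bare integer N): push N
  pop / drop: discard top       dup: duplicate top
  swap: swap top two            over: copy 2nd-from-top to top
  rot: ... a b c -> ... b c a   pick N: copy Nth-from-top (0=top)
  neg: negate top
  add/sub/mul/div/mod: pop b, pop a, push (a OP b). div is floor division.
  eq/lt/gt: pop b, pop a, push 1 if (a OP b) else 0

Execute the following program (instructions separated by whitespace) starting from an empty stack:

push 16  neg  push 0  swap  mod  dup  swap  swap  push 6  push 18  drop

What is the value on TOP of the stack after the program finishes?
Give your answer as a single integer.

After 'push 16': [16]
After 'neg': [-16]
After 'push 0': [-16, 0]
After 'swap': [0, -16]
After 'mod': [0]
After 'dup': [0, 0]
After 'swap': [0, 0]
After 'swap': [0, 0]
After 'push 6': [0, 0, 6]
After 'push 18': [0, 0, 6, 18]
After 'drop': [0, 0, 6]

Answer: 6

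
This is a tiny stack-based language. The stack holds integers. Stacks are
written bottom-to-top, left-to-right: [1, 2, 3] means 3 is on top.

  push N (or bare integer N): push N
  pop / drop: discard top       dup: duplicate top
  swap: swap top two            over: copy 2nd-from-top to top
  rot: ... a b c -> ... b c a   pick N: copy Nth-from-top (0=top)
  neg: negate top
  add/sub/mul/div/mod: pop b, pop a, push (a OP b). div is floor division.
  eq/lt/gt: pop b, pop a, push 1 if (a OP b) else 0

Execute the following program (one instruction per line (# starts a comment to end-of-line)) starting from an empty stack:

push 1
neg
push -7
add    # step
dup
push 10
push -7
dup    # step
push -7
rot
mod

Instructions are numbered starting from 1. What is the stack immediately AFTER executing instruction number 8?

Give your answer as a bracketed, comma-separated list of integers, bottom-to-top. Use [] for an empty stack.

Step 1 ('push 1'): [1]
Step 2 ('neg'): [-1]
Step 3 ('push -7'): [-1, -7]
Step 4 ('add'): [-8]
Step 5 ('dup'): [-8, -8]
Step 6 ('push 10'): [-8, -8, 10]
Step 7 ('push -7'): [-8, -8, 10, -7]
Step 8 ('dup'): [-8, -8, 10, -7, -7]

Answer: [-8, -8, 10, -7, -7]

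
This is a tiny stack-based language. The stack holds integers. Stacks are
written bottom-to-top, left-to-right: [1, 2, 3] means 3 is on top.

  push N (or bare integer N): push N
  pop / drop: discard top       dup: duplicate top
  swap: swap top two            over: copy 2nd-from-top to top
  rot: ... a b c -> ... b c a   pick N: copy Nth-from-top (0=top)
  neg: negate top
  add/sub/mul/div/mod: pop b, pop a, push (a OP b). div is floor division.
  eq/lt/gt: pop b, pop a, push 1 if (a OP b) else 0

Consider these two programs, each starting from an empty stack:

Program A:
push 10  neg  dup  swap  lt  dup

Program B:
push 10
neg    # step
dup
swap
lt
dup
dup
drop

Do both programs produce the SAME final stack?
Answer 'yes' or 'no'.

Answer: yes

Derivation:
Program A trace:
  After 'push 10': [10]
  After 'neg': [-10]
  After 'dup': [-10, -10]
  After 'swap': [-10, -10]
  After 'lt': [0]
  After 'dup': [0, 0]
Program A final stack: [0, 0]

Program B trace:
  After 'push 10': [10]
  After 'neg': [-10]
  After 'dup': [-10, -10]
  After 'swap': [-10, -10]
  After 'lt': [0]
  After 'dup': [0, 0]
  After 'dup': [0, 0, 0]
  After 'drop': [0, 0]
Program B final stack: [0, 0]
Same: yes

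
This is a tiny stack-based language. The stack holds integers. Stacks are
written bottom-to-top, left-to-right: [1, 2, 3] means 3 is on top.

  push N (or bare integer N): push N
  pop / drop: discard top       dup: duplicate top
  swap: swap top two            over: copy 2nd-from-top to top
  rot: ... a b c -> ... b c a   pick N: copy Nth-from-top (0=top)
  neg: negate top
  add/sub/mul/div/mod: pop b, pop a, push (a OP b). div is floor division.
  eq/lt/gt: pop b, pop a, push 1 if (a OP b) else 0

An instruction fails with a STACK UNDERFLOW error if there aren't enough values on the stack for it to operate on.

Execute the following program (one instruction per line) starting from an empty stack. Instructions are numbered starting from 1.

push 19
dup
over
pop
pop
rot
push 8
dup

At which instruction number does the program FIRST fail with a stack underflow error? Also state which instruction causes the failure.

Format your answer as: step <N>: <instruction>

Answer: step 6: rot

Derivation:
Step 1 ('push 19'): stack = [19], depth = 1
Step 2 ('dup'): stack = [19, 19], depth = 2
Step 3 ('over'): stack = [19, 19, 19], depth = 3
Step 4 ('pop'): stack = [19, 19], depth = 2
Step 5 ('pop'): stack = [19], depth = 1
Step 6 ('rot'): needs 3 value(s) but depth is 1 — STACK UNDERFLOW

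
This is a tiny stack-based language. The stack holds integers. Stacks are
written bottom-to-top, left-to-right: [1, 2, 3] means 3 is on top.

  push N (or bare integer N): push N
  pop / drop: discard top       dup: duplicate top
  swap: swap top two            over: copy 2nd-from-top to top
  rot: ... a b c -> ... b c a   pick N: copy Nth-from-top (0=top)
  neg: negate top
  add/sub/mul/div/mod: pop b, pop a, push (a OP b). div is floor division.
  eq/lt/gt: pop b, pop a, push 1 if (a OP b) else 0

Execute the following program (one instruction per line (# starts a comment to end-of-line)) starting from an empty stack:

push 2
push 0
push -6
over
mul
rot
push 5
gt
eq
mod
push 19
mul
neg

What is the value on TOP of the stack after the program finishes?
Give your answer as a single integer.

Answer: 0

Derivation:
After 'push 2': [2]
After 'push 0': [2, 0]
After 'push -6': [2, 0, -6]
After 'over': [2, 0, -6, 0]
After 'mul': [2, 0, 0]
After 'rot': [0, 0, 2]
After 'push 5': [0, 0, 2, 5]
After 'gt': [0, 0, 0]
After 'eq': [0, 1]
After 'mod': [0]
After 'push 19': [0, 19]
After 'mul': [0]
After 'neg': [0]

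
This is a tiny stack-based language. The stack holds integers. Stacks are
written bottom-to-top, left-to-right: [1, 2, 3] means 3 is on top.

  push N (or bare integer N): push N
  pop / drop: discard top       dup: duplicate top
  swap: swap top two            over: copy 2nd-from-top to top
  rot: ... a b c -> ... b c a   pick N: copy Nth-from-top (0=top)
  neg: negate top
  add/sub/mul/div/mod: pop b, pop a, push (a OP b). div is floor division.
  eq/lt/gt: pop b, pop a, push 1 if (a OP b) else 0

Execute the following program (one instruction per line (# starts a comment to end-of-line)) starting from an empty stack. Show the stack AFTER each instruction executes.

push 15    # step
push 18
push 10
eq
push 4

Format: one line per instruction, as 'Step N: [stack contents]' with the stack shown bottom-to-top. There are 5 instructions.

Step 1: [15]
Step 2: [15, 18]
Step 3: [15, 18, 10]
Step 4: [15, 0]
Step 5: [15, 0, 4]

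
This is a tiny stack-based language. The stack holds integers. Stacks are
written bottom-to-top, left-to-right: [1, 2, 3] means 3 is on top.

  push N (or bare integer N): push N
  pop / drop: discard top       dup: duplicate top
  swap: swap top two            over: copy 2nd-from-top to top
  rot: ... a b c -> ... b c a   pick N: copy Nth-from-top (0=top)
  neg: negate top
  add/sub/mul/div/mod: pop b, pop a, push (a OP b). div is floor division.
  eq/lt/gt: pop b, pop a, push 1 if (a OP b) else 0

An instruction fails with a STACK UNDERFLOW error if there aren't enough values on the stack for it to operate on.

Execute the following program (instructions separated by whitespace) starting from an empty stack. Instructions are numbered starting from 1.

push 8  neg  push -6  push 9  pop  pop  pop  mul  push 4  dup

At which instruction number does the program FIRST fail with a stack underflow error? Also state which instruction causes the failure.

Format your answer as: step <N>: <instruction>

Step 1 ('push 8'): stack = [8], depth = 1
Step 2 ('neg'): stack = [-8], depth = 1
Step 3 ('push -6'): stack = [-8, -6], depth = 2
Step 4 ('push 9'): stack = [-8, -6, 9], depth = 3
Step 5 ('pop'): stack = [-8, -6], depth = 2
Step 6 ('pop'): stack = [-8], depth = 1
Step 7 ('pop'): stack = [], depth = 0
Step 8 ('mul'): needs 2 value(s) but depth is 0 — STACK UNDERFLOW

Answer: step 8: mul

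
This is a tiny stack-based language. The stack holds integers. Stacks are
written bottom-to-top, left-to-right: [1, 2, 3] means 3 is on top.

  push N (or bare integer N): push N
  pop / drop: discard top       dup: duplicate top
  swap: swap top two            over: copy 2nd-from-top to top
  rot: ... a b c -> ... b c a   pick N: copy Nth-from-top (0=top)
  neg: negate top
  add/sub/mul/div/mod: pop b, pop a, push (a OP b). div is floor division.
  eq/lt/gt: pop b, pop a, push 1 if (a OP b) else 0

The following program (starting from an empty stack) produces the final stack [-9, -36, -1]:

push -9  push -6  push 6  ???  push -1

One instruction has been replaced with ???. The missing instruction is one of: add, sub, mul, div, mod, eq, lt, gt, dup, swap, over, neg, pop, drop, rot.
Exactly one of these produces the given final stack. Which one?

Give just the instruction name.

Stack before ???: [-9, -6, 6]
Stack after ???:  [-9, -36]
The instruction that transforms [-9, -6, 6] -> [-9, -36] is: mul

Answer: mul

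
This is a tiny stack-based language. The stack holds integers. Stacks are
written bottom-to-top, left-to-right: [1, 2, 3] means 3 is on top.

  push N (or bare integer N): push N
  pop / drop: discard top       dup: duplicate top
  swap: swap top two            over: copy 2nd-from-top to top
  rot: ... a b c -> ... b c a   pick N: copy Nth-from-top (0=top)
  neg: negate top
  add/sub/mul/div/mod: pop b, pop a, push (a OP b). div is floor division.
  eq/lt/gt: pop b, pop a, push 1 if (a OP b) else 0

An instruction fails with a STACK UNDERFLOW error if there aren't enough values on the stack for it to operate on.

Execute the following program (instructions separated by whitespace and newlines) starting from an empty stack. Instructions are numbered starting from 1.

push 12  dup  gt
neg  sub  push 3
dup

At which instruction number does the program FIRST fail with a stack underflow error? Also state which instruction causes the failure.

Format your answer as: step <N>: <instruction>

Answer: step 5: sub

Derivation:
Step 1 ('push 12'): stack = [12], depth = 1
Step 2 ('dup'): stack = [12, 12], depth = 2
Step 3 ('gt'): stack = [0], depth = 1
Step 4 ('neg'): stack = [0], depth = 1
Step 5 ('sub'): needs 2 value(s) but depth is 1 — STACK UNDERFLOW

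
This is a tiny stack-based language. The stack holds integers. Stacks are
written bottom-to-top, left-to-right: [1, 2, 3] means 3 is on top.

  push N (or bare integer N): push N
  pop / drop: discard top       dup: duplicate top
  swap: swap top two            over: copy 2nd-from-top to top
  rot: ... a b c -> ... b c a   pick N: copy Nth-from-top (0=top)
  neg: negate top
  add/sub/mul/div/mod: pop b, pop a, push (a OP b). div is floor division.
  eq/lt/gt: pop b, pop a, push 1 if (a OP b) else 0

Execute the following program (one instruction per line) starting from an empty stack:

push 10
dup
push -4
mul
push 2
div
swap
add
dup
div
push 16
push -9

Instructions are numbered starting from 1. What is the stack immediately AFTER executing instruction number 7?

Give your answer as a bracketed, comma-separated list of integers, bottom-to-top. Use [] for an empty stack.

Step 1 ('push 10'): [10]
Step 2 ('dup'): [10, 10]
Step 3 ('push -4'): [10, 10, -4]
Step 4 ('mul'): [10, -40]
Step 5 ('push 2'): [10, -40, 2]
Step 6 ('div'): [10, -20]
Step 7 ('swap'): [-20, 10]

Answer: [-20, 10]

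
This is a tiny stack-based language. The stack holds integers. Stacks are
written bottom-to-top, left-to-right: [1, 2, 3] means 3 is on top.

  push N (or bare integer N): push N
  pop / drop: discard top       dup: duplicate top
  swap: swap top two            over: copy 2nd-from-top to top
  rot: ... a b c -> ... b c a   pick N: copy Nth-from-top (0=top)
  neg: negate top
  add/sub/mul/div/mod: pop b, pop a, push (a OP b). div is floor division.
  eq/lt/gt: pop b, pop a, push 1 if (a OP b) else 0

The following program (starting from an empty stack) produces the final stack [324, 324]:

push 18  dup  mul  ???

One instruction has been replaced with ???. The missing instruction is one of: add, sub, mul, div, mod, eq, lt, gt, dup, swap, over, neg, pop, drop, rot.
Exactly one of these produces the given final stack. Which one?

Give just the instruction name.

Answer: dup

Derivation:
Stack before ???: [324]
Stack after ???:  [324, 324]
The instruction that transforms [324] -> [324, 324] is: dup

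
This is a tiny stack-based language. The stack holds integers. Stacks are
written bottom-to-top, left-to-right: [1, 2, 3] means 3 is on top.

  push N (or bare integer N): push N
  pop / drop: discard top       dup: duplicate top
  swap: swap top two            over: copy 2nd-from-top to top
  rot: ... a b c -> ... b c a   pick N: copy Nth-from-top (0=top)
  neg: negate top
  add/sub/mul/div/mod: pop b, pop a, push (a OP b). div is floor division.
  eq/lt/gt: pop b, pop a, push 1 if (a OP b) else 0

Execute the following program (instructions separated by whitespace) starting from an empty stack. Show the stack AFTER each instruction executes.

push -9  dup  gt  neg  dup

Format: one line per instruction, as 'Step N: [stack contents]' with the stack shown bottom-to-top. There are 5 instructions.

Step 1: [-9]
Step 2: [-9, -9]
Step 3: [0]
Step 4: [0]
Step 5: [0, 0]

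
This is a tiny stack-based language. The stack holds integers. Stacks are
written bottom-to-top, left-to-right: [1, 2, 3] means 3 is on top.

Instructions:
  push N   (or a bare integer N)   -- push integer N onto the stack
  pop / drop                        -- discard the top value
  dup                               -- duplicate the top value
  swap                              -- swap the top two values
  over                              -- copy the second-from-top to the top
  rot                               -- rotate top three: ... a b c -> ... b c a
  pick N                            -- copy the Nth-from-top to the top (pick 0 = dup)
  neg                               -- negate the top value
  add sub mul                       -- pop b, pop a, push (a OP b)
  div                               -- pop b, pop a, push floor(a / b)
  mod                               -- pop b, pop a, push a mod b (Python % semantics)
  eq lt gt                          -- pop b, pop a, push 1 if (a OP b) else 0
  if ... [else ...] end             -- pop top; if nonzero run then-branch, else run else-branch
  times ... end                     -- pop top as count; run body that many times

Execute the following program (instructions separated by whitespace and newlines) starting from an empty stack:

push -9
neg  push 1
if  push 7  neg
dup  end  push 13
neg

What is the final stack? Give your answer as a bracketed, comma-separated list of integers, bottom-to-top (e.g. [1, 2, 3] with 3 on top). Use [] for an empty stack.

After 'push -9': [-9]
After 'neg': [9]
After 'push 1': [9, 1]
After 'if': [9]
After 'push 7': [9, 7]
After 'neg': [9, -7]
After 'dup': [9, -7, -7]
After 'push 13': [9, -7, -7, 13]
After 'neg': [9, -7, -7, -13]

Answer: [9, -7, -7, -13]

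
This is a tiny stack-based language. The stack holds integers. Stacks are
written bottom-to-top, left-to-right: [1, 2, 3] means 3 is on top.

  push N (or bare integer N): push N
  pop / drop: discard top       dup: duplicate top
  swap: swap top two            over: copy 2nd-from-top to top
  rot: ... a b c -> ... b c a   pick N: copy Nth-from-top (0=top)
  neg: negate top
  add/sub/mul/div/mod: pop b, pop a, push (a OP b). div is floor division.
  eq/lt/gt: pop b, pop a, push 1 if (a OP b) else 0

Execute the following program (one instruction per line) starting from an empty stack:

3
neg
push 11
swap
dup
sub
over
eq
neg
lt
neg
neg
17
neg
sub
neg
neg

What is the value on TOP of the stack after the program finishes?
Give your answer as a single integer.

After 'push 3': [3]
After 'neg': [-3]
After 'push 11': [-3, 11]
After 'swap': [11, -3]
After 'dup': [11, -3, -3]
After 'sub': [11, 0]
After 'over': [11, 0, 11]
After 'eq': [11, 0]
After 'neg': [11, 0]
After 'lt': [0]
After 'neg': [0]
After 'neg': [0]
After 'push 17': [0, 17]
After 'neg': [0, -17]
After 'sub': [17]
After 'neg': [-17]
After 'neg': [17]

Answer: 17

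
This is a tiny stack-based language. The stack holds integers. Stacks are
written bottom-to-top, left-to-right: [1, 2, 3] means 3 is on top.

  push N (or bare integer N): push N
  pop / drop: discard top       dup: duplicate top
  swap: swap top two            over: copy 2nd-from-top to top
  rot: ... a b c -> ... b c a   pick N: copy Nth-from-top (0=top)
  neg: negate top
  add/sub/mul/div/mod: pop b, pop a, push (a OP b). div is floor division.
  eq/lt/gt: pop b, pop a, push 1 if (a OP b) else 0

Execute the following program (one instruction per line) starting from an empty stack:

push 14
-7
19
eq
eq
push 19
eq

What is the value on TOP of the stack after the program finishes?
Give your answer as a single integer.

Answer: 0

Derivation:
After 'push 14': [14]
After 'push -7': [14, -7]
After 'push 19': [14, -7, 19]
After 'eq': [14, 0]
After 'eq': [0]
After 'push 19': [0, 19]
After 'eq': [0]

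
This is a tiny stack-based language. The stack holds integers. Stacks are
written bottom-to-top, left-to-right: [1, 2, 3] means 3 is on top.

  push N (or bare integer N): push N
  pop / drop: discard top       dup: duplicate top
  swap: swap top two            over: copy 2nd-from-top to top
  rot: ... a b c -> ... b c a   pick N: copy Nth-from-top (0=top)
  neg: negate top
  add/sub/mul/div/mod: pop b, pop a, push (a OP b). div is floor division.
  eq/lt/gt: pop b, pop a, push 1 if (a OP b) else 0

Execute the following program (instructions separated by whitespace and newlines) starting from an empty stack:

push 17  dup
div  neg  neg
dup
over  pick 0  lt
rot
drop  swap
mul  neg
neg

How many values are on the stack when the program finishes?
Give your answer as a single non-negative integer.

Answer: 1

Derivation:
After 'push 17': stack = [17] (depth 1)
After 'dup': stack = [17, 17] (depth 2)
After 'div': stack = [1] (depth 1)
After 'neg': stack = [-1] (depth 1)
After 'neg': stack = [1] (depth 1)
After 'dup': stack = [1, 1] (depth 2)
After 'over': stack = [1, 1, 1] (depth 3)
After 'pick 0': stack = [1, 1, 1, 1] (depth 4)
After 'lt': stack = [1, 1, 0] (depth 3)
After 'rot': stack = [1, 0, 1] (depth 3)
After 'drop': stack = [1, 0] (depth 2)
After 'swap': stack = [0, 1] (depth 2)
After 'mul': stack = [0] (depth 1)
After 'neg': stack = [0] (depth 1)
After 'neg': stack = [0] (depth 1)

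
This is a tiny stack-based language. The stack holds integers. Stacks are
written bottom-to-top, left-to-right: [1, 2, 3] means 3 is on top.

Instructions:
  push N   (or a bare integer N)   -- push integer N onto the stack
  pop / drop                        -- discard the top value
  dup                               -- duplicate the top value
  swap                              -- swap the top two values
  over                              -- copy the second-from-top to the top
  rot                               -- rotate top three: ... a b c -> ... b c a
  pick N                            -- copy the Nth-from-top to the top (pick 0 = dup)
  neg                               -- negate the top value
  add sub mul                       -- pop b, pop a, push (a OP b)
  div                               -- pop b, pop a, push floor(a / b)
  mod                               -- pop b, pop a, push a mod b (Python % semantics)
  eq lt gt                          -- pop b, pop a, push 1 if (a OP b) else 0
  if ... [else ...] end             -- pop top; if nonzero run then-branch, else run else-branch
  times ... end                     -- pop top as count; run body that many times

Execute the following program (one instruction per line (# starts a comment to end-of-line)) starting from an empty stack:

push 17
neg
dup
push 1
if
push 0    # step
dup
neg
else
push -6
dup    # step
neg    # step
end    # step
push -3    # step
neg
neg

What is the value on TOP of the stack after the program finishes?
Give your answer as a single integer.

Answer: -3

Derivation:
After 'push 17': [17]
After 'neg': [-17]
After 'dup': [-17, -17]
After 'push 1': [-17, -17, 1]
After 'if': [-17, -17]
After 'push 0': [-17, -17, 0]
After 'dup': [-17, -17, 0, 0]
After 'neg': [-17, -17, 0, 0]
After 'push -3': [-17, -17, 0, 0, -3]
After 'neg': [-17, -17, 0, 0, 3]
After 'neg': [-17, -17, 0, 0, -3]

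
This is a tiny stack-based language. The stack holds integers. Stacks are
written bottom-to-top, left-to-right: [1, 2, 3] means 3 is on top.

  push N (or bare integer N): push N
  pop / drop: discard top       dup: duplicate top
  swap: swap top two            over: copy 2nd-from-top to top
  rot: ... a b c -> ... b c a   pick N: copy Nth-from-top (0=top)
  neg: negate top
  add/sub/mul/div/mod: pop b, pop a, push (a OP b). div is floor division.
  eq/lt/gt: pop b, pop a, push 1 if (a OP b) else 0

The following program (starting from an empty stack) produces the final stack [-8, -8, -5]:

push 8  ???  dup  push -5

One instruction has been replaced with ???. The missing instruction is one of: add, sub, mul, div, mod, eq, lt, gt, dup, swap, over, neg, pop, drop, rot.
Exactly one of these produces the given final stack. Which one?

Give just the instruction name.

Answer: neg

Derivation:
Stack before ???: [8]
Stack after ???:  [-8]
The instruction that transforms [8] -> [-8] is: neg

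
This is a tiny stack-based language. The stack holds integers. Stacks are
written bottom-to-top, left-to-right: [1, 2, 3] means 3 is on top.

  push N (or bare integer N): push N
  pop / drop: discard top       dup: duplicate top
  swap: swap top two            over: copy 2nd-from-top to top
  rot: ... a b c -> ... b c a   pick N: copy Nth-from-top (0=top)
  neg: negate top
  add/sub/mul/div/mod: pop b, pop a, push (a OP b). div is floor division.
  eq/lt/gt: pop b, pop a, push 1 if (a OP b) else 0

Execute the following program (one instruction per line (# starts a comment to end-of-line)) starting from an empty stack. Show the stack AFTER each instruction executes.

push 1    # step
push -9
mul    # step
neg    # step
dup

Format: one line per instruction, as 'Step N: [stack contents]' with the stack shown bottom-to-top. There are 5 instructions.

Step 1: [1]
Step 2: [1, -9]
Step 3: [-9]
Step 4: [9]
Step 5: [9, 9]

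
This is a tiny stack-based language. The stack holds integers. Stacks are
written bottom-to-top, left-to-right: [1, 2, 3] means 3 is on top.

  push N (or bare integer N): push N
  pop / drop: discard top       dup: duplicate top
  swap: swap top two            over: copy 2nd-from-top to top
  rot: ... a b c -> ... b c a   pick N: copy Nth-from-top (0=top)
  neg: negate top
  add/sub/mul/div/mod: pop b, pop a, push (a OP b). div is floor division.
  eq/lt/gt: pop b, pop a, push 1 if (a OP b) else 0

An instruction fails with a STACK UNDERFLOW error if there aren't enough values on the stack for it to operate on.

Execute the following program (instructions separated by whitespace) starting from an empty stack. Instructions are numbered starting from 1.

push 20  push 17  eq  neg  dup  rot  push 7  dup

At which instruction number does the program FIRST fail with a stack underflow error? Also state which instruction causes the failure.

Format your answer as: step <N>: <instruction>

Step 1 ('push 20'): stack = [20], depth = 1
Step 2 ('push 17'): stack = [20, 17], depth = 2
Step 3 ('eq'): stack = [0], depth = 1
Step 4 ('neg'): stack = [0], depth = 1
Step 5 ('dup'): stack = [0, 0], depth = 2
Step 6 ('rot'): needs 3 value(s) but depth is 2 — STACK UNDERFLOW

Answer: step 6: rot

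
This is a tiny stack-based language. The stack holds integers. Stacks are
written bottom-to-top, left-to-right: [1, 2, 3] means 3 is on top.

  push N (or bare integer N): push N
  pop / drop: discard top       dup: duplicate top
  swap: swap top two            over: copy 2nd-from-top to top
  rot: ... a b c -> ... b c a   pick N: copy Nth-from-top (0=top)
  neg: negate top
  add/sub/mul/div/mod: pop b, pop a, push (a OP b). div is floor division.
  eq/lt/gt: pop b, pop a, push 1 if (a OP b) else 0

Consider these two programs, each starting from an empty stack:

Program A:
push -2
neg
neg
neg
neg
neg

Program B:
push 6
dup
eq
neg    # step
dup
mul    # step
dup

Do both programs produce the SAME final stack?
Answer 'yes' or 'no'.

Answer: no

Derivation:
Program A trace:
  After 'push -2': [-2]
  After 'neg': [2]
  After 'neg': [-2]
  After 'neg': [2]
  After 'neg': [-2]
  After 'neg': [2]
Program A final stack: [2]

Program B trace:
  After 'push 6': [6]
  After 'dup': [6, 6]
  After 'eq': [1]
  After 'neg': [-1]
  After 'dup': [-1, -1]
  After 'mul': [1]
  After 'dup': [1, 1]
Program B final stack: [1, 1]
Same: no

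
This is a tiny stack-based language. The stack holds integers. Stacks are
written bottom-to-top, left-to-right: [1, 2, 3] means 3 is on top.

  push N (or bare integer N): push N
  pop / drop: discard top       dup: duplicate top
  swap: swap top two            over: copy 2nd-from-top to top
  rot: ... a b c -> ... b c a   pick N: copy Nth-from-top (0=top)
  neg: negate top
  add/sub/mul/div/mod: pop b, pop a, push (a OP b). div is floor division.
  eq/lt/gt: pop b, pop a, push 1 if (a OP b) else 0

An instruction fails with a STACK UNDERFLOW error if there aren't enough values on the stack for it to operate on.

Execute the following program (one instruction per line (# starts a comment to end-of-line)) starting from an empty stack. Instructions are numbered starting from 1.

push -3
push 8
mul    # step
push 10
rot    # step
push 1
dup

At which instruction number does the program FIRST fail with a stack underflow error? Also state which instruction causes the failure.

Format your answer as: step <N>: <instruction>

Step 1 ('push -3'): stack = [-3], depth = 1
Step 2 ('push 8'): stack = [-3, 8], depth = 2
Step 3 ('mul'): stack = [-24], depth = 1
Step 4 ('push 10'): stack = [-24, 10], depth = 2
Step 5 ('rot'): needs 3 value(s) but depth is 2 — STACK UNDERFLOW

Answer: step 5: rot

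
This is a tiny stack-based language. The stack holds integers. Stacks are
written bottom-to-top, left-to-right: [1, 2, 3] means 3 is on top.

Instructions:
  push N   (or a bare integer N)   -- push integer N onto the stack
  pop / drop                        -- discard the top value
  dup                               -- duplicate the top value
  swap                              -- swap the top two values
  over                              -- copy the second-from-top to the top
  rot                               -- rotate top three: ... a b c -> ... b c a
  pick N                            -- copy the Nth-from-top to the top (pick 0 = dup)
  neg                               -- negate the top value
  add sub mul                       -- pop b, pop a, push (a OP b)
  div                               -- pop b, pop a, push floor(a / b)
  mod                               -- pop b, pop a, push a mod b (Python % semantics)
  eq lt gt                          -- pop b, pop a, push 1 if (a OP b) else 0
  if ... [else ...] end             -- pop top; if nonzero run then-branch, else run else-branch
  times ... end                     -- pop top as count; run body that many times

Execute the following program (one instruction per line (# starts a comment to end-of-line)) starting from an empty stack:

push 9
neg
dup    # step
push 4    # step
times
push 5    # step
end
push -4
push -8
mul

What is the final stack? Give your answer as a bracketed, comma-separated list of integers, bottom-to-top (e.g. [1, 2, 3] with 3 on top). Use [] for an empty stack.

Answer: [-9, -9, 5, 5, 5, 5, 32]

Derivation:
After 'push 9': [9]
After 'neg': [-9]
After 'dup': [-9, -9]
After 'push 4': [-9, -9, 4]
After 'times': [-9, -9]
After 'push 5': [-9, -9, 5]
After 'push 5': [-9, -9, 5, 5]
After 'push 5': [-9, -9, 5, 5, 5]
After 'push 5': [-9, -9, 5, 5, 5, 5]
After 'push -4': [-9, -9, 5, 5, 5, 5, -4]
After 'push -8': [-9, -9, 5, 5, 5, 5, -4, -8]
After 'mul': [-9, -9, 5, 5, 5, 5, 32]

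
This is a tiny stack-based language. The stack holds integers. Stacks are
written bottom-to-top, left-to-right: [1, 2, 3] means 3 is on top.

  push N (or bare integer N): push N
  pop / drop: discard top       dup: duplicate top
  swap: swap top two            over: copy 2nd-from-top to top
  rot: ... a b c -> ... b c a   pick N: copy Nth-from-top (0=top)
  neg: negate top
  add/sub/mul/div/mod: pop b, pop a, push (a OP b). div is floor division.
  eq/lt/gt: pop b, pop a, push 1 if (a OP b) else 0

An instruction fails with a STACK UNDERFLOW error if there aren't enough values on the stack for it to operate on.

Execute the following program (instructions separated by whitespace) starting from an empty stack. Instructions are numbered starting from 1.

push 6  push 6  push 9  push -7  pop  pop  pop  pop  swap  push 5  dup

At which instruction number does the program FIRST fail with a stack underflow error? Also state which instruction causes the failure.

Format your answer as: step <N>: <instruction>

Answer: step 9: swap

Derivation:
Step 1 ('push 6'): stack = [6], depth = 1
Step 2 ('push 6'): stack = [6, 6], depth = 2
Step 3 ('push 9'): stack = [6, 6, 9], depth = 3
Step 4 ('push -7'): stack = [6, 6, 9, -7], depth = 4
Step 5 ('pop'): stack = [6, 6, 9], depth = 3
Step 6 ('pop'): stack = [6, 6], depth = 2
Step 7 ('pop'): stack = [6], depth = 1
Step 8 ('pop'): stack = [], depth = 0
Step 9 ('swap'): needs 2 value(s) but depth is 0 — STACK UNDERFLOW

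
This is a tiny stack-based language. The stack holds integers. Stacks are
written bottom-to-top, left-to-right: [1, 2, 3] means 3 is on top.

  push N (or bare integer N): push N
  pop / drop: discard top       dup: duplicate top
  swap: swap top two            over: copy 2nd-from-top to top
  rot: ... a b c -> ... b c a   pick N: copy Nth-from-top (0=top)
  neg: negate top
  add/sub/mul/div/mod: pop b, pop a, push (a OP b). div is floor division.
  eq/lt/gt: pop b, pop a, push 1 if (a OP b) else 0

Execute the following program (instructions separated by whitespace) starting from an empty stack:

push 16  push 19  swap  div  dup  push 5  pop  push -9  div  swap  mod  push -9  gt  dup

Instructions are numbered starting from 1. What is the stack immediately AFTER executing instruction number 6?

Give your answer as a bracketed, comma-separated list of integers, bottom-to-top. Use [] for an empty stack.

Step 1 ('push 16'): [16]
Step 2 ('push 19'): [16, 19]
Step 3 ('swap'): [19, 16]
Step 4 ('div'): [1]
Step 5 ('dup'): [1, 1]
Step 6 ('push 5'): [1, 1, 5]

Answer: [1, 1, 5]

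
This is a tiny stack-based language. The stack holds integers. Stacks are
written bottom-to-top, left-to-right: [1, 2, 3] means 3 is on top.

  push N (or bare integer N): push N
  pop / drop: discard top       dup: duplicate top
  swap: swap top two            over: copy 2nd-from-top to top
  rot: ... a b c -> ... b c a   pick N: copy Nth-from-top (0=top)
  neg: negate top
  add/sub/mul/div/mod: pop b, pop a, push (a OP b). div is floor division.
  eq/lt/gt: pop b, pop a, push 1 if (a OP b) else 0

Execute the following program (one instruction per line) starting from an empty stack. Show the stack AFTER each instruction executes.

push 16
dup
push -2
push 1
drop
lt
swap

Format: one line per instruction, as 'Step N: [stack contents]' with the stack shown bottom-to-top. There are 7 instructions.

Step 1: [16]
Step 2: [16, 16]
Step 3: [16, 16, -2]
Step 4: [16, 16, -2, 1]
Step 5: [16, 16, -2]
Step 6: [16, 0]
Step 7: [0, 16]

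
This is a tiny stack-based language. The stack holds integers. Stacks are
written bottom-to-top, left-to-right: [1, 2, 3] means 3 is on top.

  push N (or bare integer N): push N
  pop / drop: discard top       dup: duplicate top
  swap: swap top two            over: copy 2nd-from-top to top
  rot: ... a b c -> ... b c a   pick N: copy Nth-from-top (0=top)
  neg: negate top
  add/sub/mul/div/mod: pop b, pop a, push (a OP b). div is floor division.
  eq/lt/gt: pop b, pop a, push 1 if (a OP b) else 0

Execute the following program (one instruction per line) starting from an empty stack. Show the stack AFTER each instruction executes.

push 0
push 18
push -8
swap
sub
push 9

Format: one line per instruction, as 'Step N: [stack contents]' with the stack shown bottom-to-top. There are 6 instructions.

Step 1: [0]
Step 2: [0, 18]
Step 3: [0, 18, -8]
Step 4: [0, -8, 18]
Step 5: [0, -26]
Step 6: [0, -26, 9]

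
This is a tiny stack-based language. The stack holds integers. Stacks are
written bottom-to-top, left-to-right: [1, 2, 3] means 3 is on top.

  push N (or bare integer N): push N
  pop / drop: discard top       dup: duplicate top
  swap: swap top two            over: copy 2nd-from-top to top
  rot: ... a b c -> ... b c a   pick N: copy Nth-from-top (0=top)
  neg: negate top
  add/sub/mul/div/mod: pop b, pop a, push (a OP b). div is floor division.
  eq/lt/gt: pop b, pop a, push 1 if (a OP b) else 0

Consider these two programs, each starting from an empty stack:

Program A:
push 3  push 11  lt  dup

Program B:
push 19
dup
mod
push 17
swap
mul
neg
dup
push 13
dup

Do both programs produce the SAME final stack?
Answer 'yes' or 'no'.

Answer: no

Derivation:
Program A trace:
  After 'push 3': [3]
  After 'push 11': [3, 11]
  After 'lt': [1]
  After 'dup': [1, 1]
Program A final stack: [1, 1]

Program B trace:
  After 'push 19': [19]
  After 'dup': [19, 19]
  After 'mod': [0]
  After 'push 17': [0, 17]
  After 'swap': [17, 0]
  After 'mul': [0]
  After 'neg': [0]
  After 'dup': [0, 0]
  After 'push 13': [0, 0, 13]
  After 'dup': [0, 0, 13, 13]
Program B final stack: [0, 0, 13, 13]
Same: no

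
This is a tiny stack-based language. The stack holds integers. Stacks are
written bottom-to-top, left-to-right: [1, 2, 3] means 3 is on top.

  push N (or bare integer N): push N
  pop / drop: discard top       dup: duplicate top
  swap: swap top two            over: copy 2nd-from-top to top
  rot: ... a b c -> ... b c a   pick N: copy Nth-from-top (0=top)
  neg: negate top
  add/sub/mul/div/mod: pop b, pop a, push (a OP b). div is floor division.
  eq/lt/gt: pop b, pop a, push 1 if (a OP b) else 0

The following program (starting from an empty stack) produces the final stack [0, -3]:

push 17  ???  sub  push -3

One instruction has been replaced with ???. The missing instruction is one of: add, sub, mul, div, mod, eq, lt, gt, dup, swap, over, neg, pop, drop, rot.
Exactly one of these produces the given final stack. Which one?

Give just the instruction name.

Stack before ???: [17]
Stack after ???:  [17, 17]
The instruction that transforms [17] -> [17, 17] is: dup

Answer: dup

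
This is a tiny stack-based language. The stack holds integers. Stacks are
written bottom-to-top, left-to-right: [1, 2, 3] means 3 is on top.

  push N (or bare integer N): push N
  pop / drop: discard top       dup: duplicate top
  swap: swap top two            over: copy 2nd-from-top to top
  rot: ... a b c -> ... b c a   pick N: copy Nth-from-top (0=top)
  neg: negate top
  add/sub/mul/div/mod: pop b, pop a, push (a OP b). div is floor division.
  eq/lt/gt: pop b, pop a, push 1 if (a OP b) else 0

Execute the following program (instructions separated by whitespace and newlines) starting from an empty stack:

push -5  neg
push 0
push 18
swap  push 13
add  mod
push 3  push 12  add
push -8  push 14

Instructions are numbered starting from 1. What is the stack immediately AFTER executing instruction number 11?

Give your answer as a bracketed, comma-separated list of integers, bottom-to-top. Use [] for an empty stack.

Step 1 ('push -5'): [-5]
Step 2 ('neg'): [5]
Step 3 ('push 0'): [5, 0]
Step 4 ('push 18'): [5, 0, 18]
Step 5 ('swap'): [5, 18, 0]
Step 6 ('push 13'): [5, 18, 0, 13]
Step 7 ('add'): [5, 18, 13]
Step 8 ('mod'): [5, 5]
Step 9 ('push 3'): [5, 5, 3]
Step 10 ('push 12'): [5, 5, 3, 12]
Step 11 ('add'): [5, 5, 15]

Answer: [5, 5, 15]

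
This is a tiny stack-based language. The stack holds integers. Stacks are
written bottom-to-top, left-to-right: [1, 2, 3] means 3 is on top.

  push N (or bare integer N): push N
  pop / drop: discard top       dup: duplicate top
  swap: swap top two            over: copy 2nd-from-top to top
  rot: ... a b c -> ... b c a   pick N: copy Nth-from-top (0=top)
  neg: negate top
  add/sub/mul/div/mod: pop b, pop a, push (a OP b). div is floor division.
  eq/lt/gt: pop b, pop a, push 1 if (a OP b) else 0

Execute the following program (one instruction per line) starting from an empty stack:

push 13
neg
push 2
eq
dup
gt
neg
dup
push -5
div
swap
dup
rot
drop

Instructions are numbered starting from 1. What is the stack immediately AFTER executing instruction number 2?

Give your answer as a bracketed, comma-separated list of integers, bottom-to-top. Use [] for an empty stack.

Step 1 ('push 13'): [13]
Step 2 ('neg'): [-13]

Answer: [-13]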